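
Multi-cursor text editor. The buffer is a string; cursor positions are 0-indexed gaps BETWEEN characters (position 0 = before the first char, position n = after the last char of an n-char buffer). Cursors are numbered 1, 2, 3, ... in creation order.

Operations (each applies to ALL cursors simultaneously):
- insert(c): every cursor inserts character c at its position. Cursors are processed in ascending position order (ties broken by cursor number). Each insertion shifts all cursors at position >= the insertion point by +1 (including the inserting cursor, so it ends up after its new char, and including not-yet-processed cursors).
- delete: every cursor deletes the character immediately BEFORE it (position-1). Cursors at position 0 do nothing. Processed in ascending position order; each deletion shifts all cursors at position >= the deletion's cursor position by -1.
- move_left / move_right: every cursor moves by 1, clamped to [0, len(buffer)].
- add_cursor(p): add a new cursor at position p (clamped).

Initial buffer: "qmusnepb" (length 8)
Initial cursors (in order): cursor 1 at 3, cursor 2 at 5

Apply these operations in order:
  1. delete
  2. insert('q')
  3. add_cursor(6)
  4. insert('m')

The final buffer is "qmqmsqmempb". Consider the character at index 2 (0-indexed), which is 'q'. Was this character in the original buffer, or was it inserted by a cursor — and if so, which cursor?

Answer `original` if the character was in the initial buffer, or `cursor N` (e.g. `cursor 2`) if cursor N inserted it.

After op 1 (delete): buffer="qmsepb" (len 6), cursors c1@2 c2@3, authorship ......
After op 2 (insert('q')): buffer="qmqsqepb" (len 8), cursors c1@3 c2@5, authorship ..1.2...
After op 3 (add_cursor(6)): buffer="qmqsqepb" (len 8), cursors c1@3 c2@5 c3@6, authorship ..1.2...
After op 4 (insert('m')): buffer="qmqmsqmempb" (len 11), cursors c1@4 c2@7 c3@9, authorship ..11.22.3..
Authorship (.=original, N=cursor N): . . 1 1 . 2 2 . 3 . .
Index 2: author = 1

Answer: cursor 1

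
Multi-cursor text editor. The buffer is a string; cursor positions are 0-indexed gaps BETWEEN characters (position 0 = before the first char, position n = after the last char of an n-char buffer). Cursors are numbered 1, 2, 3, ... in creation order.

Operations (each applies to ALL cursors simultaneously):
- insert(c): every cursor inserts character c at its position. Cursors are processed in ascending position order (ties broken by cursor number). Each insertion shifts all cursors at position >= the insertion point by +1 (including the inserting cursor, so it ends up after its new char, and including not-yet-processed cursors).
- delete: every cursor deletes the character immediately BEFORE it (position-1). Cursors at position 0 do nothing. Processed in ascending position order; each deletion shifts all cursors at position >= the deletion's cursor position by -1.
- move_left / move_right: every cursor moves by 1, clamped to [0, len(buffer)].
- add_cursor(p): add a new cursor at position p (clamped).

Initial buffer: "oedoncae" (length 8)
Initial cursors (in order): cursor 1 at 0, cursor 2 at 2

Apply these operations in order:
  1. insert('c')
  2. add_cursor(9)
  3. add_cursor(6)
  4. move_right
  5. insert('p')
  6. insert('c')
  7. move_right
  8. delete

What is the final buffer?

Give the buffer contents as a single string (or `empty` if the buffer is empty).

Answer: copccdpcnpcaep

Derivation:
After op 1 (insert('c')): buffer="coecdoncae" (len 10), cursors c1@1 c2@4, authorship 1..2......
After op 2 (add_cursor(9)): buffer="coecdoncae" (len 10), cursors c1@1 c2@4 c3@9, authorship 1..2......
After op 3 (add_cursor(6)): buffer="coecdoncae" (len 10), cursors c1@1 c2@4 c4@6 c3@9, authorship 1..2......
After op 4 (move_right): buffer="coecdoncae" (len 10), cursors c1@2 c2@5 c4@7 c3@10, authorship 1..2......
After op 5 (insert('p')): buffer="copecdponpcaep" (len 14), cursors c1@3 c2@7 c4@10 c3@14, authorship 1.1.2.2..4...3
After op 6 (insert('c')): buffer="copcecdpconpccaepc" (len 18), cursors c1@4 c2@9 c4@13 c3@18, authorship 1.11.2.22..44...33
After op 7 (move_right): buffer="copcecdpconpccaepc" (len 18), cursors c1@5 c2@10 c4@14 c3@18, authorship 1.11.2.22..44...33
After op 8 (delete): buffer="copccdpcnpcaep" (len 14), cursors c1@4 c2@8 c4@11 c3@14, authorship 1.112.22.44..3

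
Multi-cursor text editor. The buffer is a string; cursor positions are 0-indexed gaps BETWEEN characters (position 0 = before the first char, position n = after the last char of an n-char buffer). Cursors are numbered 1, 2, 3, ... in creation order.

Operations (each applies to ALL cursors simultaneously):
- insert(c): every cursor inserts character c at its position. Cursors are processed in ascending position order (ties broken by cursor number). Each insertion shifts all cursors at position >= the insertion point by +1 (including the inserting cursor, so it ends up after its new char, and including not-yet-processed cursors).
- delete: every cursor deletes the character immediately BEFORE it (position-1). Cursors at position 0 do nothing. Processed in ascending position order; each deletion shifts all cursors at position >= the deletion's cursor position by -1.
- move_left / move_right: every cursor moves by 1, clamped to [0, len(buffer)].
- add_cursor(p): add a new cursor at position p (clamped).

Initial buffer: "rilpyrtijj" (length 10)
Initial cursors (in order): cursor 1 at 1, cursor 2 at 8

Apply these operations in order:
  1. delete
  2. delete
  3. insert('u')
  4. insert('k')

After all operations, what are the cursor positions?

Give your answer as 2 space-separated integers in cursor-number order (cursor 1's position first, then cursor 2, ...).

After op 1 (delete): buffer="ilpyrtjj" (len 8), cursors c1@0 c2@6, authorship ........
After op 2 (delete): buffer="ilpyrjj" (len 7), cursors c1@0 c2@5, authorship .......
After op 3 (insert('u')): buffer="uilpyrujj" (len 9), cursors c1@1 c2@7, authorship 1.....2..
After op 4 (insert('k')): buffer="ukilpyrukjj" (len 11), cursors c1@2 c2@9, authorship 11.....22..

Answer: 2 9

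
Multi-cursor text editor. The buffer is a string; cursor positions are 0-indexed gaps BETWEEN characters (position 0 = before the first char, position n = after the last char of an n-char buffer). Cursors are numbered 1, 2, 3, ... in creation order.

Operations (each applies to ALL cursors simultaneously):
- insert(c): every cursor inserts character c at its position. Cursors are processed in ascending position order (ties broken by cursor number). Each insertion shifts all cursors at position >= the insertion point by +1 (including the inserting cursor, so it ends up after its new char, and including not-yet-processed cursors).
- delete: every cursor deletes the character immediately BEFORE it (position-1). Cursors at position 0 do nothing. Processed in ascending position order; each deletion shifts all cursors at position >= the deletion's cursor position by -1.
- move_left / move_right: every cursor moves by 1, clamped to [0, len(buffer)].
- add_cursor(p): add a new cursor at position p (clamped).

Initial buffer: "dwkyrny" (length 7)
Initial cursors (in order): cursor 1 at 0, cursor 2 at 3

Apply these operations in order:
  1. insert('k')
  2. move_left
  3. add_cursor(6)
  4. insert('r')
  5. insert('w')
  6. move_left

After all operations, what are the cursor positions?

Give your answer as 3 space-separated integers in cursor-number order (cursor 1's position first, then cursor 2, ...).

After op 1 (insert('k')): buffer="kdwkkyrny" (len 9), cursors c1@1 c2@5, authorship 1...2....
After op 2 (move_left): buffer="kdwkkyrny" (len 9), cursors c1@0 c2@4, authorship 1...2....
After op 3 (add_cursor(6)): buffer="kdwkkyrny" (len 9), cursors c1@0 c2@4 c3@6, authorship 1...2....
After op 4 (insert('r')): buffer="rkdwkrkyrrny" (len 12), cursors c1@1 c2@6 c3@9, authorship 11...22.3...
After op 5 (insert('w')): buffer="rwkdwkrwkyrwrny" (len 15), cursors c1@2 c2@8 c3@12, authorship 111...222.33...
After op 6 (move_left): buffer="rwkdwkrwkyrwrny" (len 15), cursors c1@1 c2@7 c3@11, authorship 111...222.33...

Answer: 1 7 11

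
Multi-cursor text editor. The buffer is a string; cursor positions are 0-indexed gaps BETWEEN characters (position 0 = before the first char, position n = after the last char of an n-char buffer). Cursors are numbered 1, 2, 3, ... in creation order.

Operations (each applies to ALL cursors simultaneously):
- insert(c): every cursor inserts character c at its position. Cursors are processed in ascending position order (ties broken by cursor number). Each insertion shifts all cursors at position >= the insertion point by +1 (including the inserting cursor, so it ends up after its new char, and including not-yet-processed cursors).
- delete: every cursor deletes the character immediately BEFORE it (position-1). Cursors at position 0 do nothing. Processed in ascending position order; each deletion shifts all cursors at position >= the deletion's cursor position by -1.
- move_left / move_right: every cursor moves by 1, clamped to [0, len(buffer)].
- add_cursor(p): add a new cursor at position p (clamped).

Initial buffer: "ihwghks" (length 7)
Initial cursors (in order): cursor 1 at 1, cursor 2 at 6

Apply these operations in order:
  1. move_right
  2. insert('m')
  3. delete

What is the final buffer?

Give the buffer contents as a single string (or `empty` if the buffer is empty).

Answer: ihwghks

Derivation:
After op 1 (move_right): buffer="ihwghks" (len 7), cursors c1@2 c2@7, authorship .......
After op 2 (insert('m')): buffer="ihmwghksm" (len 9), cursors c1@3 c2@9, authorship ..1.....2
After op 3 (delete): buffer="ihwghks" (len 7), cursors c1@2 c2@7, authorship .......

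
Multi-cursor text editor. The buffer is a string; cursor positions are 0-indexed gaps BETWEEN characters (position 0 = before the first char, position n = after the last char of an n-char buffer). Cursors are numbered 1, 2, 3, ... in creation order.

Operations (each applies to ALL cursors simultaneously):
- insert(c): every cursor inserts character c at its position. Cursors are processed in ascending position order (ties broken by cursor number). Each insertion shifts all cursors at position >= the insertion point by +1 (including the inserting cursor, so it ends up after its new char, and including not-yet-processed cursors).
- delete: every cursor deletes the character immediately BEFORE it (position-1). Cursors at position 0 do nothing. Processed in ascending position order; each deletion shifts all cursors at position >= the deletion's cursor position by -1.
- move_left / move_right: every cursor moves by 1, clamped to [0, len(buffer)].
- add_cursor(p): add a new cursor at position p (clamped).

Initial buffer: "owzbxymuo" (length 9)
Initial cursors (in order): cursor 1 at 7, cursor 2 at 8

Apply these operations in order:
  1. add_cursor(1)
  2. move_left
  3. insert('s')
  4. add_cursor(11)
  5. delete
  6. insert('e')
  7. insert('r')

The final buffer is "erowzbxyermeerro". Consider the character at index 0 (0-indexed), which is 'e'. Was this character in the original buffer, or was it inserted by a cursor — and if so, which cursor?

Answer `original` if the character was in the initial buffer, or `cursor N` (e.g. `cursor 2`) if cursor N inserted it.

After op 1 (add_cursor(1)): buffer="owzbxymuo" (len 9), cursors c3@1 c1@7 c2@8, authorship .........
After op 2 (move_left): buffer="owzbxymuo" (len 9), cursors c3@0 c1@6 c2@7, authorship .........
After op 3 (insert('s')): buffer="sowzbxysmsuo" (len 12), cursors c3@1 c1@8 c2@10, authorship 3......1.2..
After op 4 (add_cursor(11)): buffer="sowzbxysmsuo" (len 12), cursors c3@1 c1@8 c2@10 c4@11, authorship 3......1.2..
After op 5 (delete): buffer="owzbxymo" (len 8), cursors c3@0 c1@6 c2@7 c4@7, authorship ........
After op 6 (insert('e')): buffer="eowzbxyemeeo" (len 12), cursors c3@1 c1@8 c2@11 c4@11, authorship 3......1.24.
After op 7 (insert('r')): buffer="erowzbxyermeerro" (len 16), cursors c3@2 c1@10 c2@15 c4@15, authorship 33......11.2424.
Authorship (.=original, N=cursor N): 3 3 . . . . . . 1 1 . 2 4 2 4 .
Index 0: author = 3

Answer: cursor 3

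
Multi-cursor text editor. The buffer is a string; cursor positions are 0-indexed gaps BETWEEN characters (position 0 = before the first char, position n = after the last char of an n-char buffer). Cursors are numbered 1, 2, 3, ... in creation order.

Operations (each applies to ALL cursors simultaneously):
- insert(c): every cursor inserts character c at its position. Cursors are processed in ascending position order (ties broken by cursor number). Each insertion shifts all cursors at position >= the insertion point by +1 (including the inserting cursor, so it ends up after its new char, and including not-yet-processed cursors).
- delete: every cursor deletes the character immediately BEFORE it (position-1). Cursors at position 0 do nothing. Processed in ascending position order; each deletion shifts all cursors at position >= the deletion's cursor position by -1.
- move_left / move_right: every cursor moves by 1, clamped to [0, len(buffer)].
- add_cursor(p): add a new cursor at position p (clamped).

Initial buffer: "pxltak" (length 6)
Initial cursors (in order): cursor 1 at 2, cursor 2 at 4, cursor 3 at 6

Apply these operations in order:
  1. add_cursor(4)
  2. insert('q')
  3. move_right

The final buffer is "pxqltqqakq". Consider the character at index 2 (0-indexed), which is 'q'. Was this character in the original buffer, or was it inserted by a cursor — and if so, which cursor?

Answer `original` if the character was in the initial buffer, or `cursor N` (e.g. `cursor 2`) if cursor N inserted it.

After op 1 (add_cursor(4)): buffer="pxltak" (len 6), cursors c1@2 c2@4 c4@4 c3@6, authorship ......
After op 2 (insert('q')): buffer="pxqltqqakq" (len 10), cursors c1@3 c2@7 c4@7 c3@10, authorship ..1..24..3
After op 3 (move_right): buffer="pxqltqqakq" (len 10), cursors c1@4 c2@8 c4@8 c3@10, authorship ..1..24..3
Authorship (.=original, N=cursor N): . . 1 . . 2 4 . . 3
Index 2: author = 1

Answer: cursor 1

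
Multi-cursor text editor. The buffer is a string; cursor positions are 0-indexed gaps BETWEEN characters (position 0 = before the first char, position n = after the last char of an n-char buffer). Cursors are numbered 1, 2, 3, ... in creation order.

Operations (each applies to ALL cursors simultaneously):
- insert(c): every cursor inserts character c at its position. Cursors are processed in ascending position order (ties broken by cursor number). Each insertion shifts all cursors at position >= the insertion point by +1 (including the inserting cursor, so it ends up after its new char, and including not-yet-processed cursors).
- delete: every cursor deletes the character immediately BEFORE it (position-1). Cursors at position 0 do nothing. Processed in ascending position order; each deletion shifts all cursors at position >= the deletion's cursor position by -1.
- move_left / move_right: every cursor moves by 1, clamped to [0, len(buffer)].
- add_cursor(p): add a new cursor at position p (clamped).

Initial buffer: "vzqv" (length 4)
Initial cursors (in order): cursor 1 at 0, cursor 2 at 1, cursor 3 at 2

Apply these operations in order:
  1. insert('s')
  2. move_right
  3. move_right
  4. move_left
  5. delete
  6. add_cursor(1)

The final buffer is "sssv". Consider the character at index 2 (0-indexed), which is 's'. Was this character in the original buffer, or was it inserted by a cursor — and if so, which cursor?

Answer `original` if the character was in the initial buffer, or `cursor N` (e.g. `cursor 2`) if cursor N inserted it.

After op 1 (insert('s')): buffer="svszsqv" (len 7), cursors c1@1 c2@3 c3@5, authorship 1.2.3..
After op 2 (move_right): buffer="svszsqv" (len 7), cursors c1@2 c2@4 c3@6, authorship 1.2.3..
After op 3 (move_right): buffer="svszsqv" (len 7), cursors c1@3 c2@5 c3@7, authorship 1.2.3..
After op 4 (move_left): buffer="svszsqv" (len 7), cursors c1@2 c2@4 c3@6, authorship 1.2.3..
After op 5 (delete): buffer="sssv" (len 4), cursors c1@1 c2@2 c3@3, authorship 123.
After op 6 (add_cursor(1)): buffer="sssv" (len 4), cursors c1@1 c4@1 c2@2 c3@3, authorship 123.
Authorship (.=original, N=cursor N): 1 2 3 .
Index 2: author = 3

Answer: cursor 3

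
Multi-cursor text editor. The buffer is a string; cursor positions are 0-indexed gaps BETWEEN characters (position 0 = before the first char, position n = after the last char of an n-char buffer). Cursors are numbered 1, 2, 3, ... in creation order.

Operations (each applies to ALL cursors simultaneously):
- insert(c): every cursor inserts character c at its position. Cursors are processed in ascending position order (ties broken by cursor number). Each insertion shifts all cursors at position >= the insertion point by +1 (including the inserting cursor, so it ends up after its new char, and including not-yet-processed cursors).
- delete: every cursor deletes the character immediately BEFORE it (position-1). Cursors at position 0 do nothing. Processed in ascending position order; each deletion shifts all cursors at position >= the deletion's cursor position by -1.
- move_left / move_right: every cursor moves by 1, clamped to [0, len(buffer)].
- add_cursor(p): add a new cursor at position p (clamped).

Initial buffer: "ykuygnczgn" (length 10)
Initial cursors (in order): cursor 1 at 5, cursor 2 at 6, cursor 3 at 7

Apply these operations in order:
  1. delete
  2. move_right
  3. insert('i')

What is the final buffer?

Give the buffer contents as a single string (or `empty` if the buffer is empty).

Answer: ykuyziiign

Derivation:
After op 1 (delete): buffer="ykuyzgn" (len 7), cursors c1@4 c2@4 c3@4, authorship .......
After op 2 (move_right): buffer="ykuyzgn" (len 7), cursors c1@5 c2@5 c3@5, authorship .......
After op 3 (insert('i')): buffer="ykuyziiign" (len 10), cursors c1@8 c2@8 c3@8, authorship .....123..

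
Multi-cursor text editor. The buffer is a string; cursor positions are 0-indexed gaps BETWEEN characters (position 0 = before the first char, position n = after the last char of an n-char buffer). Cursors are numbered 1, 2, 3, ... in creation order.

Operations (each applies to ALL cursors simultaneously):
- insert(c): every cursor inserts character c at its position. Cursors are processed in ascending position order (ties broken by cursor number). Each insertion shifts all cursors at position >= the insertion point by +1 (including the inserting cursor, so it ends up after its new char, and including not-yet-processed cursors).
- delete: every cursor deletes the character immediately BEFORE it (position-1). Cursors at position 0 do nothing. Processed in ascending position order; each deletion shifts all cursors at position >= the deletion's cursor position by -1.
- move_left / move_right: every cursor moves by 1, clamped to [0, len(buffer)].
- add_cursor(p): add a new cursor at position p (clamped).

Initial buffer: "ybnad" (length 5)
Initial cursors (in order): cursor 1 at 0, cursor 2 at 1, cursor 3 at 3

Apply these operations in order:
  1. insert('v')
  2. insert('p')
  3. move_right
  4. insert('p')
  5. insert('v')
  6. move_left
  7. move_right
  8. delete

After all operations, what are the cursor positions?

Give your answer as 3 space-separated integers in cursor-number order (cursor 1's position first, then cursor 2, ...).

Answer: 4 8 13

Derivation:
After op 1 (insert('v')): buffer="vyvbnvad" (len 8), cursors c1@1 c2@3 c3@6, authorship 1.2..3..
After op 2 (insert('p')): buffer="vpyvpbnvpad" (len 11), cursors c1@2 c2@5 c3@9, authorship 11.22..33..
After op 3 (move_right): buffer="vpyvpbnvpad" (len 11), cursors c1@3 c2@6 c3@10, authorship 11.22..33..
After op 4 (insert('p')): buffer="vpypvpbpnvpapd" (len 14), cursors c1@4 c2@8 c3@13, authorship 11.122.2.33.3.
After op 5 (insert('v')): buffer="vpypvvpbpvnvpapvd" (len 17), cursors c1@5 c2@10 c3@16, authorship 11.1122.22.33.33.
After op 6 (move_left): buffer="vpypvvpbpvnvpapvd" (len 17), cursors c1@4 c2@9 c3@15, authorship 11.1122.22.33.33.
After op 7 (move_right): buffer="vpypvvpbpvnvpapvd" (len 17), cursors c1@5 c2@10 c3@16, authorship 11.1122.22.33.33.
After op 8 (delete): buffer="vpypvpbpnvpapd" (len 14), cursors c1@4 c2@8 c3@13, authorship 11.122.2.33.3.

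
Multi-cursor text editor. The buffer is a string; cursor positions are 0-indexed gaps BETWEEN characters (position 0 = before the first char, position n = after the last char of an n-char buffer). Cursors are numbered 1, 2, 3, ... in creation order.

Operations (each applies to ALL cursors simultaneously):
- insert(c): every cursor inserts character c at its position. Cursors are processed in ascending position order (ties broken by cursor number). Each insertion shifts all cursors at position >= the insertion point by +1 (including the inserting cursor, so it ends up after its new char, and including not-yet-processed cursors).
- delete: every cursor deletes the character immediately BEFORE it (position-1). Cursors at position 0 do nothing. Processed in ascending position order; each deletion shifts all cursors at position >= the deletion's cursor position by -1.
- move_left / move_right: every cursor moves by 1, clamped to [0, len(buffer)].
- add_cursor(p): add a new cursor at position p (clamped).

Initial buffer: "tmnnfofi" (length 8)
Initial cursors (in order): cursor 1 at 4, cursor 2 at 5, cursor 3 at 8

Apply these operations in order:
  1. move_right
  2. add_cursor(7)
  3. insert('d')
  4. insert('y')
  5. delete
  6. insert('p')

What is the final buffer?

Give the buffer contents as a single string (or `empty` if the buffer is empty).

After op 1 (move_right): buffer="tmnnfofi" (len 8), cursors c1@5 c2@6 c3@8, authorship ........
After op 2 (add_cursor(7)): buffer="tmnnfofi" (len 8), cursors c1@5 c2@6 c4@7 c3@8, authorship ........
After op 3 (insert('d')): buffer="tmnnfdodfdid" (len 12), cursors c1@6 c2@8 c4@10 c3@12, authorship .....1.2.4.3
After op 4 (insert('y')): buffer="tmnnfdyodyfdyidy" (len 16), cursors c1@7 c2@10 c4@13 c3@16, authorship .....11.22.44.33
After op 5 (delete): buffer="tmnnfdodfdid" (len 12), cursors c1@6 c2@8 c4@10 c3@12, authorship .....1.2.4.3
After op 6 (insert('p')): buffer="tmnnfdpodpfdpidp" (len 16), cursors c1@7 c2@10 c4@13 c3@16, authorship .....11.22.44.33

Answer: tmnnfdpodpfdpidp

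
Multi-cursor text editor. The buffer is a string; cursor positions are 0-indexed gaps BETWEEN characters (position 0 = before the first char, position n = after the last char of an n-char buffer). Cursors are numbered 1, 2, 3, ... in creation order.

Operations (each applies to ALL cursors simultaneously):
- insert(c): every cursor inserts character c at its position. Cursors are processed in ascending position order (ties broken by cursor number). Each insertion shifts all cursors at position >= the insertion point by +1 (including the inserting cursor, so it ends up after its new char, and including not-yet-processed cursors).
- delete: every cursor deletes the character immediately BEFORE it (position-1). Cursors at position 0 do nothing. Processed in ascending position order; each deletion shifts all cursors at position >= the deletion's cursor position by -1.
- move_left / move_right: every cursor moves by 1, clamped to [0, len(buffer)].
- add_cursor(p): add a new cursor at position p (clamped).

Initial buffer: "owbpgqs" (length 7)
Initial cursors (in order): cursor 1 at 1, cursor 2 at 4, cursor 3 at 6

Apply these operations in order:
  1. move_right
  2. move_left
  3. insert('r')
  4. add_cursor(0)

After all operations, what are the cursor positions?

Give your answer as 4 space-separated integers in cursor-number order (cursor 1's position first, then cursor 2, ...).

After op 1 (move_right): buffer="owbpgqs" (len 7), cursors c1@2 c2@5 c3@7, authorship .......
After op 2 (move_left): buffer="owbpgqs" (len 7), cursors c1@1 c2@4 c3@6, authorship .......
After op 3 (insert('r')): buffer="orwbprgqrs" (len 10), cursors c1@2 c2@6 c3@9, authorship .1...2..3.
After op 4 (add_cursor(0)): buffer="orwbprgqrs" (len 10), cursors c4@0 c1@2 c2@6 c3@9, authorship .1...2..3.

Answer: 2 6 9 0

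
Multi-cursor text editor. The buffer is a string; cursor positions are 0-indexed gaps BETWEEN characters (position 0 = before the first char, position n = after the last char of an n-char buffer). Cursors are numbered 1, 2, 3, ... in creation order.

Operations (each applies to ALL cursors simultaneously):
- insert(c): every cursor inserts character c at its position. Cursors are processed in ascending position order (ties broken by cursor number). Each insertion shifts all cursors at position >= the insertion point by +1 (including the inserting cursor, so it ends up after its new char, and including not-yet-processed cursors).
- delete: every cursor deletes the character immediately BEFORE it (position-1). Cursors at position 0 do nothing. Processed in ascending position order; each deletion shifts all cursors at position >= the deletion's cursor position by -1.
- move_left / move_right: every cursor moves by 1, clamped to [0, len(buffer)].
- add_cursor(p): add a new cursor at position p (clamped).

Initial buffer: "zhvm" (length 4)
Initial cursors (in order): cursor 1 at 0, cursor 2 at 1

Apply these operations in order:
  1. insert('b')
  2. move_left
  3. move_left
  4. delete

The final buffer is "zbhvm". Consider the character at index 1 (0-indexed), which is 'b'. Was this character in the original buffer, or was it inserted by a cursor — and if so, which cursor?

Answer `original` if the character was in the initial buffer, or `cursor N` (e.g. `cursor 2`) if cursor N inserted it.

After op 1 (insert('b')): buffer="bzbhvm" (len 6), cursors c1@1 c2@3, authorship 1.2...
After op 2 (move_left): buffer="bzbhvm" (len 6), cursors c1@0 c2@2, authorship 1.2...
After op 3 (move_left): buffer="bzbhvm" (len 6), cursors c1@0 c2@1, authorship 1.2...
After op 4 (delete): buffer="zbhvm" (len 5), cursors c1@0 c2@0, authorship .2...
Authorship (.=original, N=cursor N): . 2 . . .
Index 1: author = 2

Answer: cursor 2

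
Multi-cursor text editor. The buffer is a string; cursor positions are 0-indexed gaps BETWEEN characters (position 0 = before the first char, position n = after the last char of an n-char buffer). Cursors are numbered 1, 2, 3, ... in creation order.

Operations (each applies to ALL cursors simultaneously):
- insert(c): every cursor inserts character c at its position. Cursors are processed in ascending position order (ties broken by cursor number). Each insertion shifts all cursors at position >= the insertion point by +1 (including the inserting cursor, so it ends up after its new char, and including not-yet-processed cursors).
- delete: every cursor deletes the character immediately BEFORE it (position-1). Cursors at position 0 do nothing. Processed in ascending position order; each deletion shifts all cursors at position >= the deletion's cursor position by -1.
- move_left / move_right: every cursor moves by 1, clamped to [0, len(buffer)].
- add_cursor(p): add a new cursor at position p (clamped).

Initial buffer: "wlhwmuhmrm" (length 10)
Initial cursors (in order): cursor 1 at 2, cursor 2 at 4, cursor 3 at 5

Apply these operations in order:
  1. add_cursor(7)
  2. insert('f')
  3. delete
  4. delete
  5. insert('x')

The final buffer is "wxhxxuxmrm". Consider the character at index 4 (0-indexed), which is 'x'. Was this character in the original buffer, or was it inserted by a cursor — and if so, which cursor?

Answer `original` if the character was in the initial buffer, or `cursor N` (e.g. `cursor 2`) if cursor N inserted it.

Answer: cursor 3

Derivation:
After op 1 (add_cursor(7)): buffer="wlhwmuhmrm" (len 10), cursors c1@2 c2@4 c3@5 c4@7, authorship ..........
After op 2 (insert('f')): buffer="wlfhwfmfuhfmrm" (len 14), cursors c1@3 c2@6 c3@8 c4@11, authorship ..1..2.3..4...
After op 3 (delete): buffer="wlhwmuhmrm" (len 10), cursors c1@2 c2@4 c3@5 c4@7, authorship ..........
After op 4 (delete): buffer="whumrm" (len 6), cursors c1@1 c2@2 c3@2 c4@3, authorship ......
After op 5 (insert('x')): buffer="wxhxxuxmrm" (len 10), cursors c1@2 c2@5 c3@5 c4@7, authorship .1.23.4...
Authorship (.=original, N=cursor N): . 1 . 2 3 . 4 . . .
Index 4: author = 3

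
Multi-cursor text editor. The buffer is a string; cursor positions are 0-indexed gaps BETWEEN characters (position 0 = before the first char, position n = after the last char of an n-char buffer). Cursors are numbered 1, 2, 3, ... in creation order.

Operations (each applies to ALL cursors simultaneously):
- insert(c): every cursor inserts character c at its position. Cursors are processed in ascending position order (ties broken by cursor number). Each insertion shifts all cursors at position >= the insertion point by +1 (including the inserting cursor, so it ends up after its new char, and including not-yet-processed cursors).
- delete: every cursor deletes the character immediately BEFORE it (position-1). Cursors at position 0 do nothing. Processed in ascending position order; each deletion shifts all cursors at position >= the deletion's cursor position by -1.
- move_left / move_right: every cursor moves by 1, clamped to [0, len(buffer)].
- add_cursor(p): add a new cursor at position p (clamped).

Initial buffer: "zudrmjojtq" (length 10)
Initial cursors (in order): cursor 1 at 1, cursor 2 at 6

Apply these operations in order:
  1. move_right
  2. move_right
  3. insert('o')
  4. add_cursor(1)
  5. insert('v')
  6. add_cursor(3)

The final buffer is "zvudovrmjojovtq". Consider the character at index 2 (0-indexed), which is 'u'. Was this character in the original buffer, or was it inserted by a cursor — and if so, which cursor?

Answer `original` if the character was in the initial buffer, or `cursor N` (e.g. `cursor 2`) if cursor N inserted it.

Answer: original

Derivation:
After op 1 (move_right): buffer="zudrmjojtq" (len 10), cursors c1@2 c2@7, authorship ..........
After op 2 (move_right): buffer="zudrmjojtq" (len 10), cursors c1@3 c2@8, authorship ..........
After op 3 (insert('o')): buffer="zudormjojotq" (len 12), cursors c1@4 c2@10, authorship ...1.....2..
After op 4 (add_cursor(1)): buffer="zudormjojotq" (len 12), cursors c3@1 c1@4 c2@10, authorship ...1.....2..
After op 5 (insert('v')): buffer="zvudovrmjojovtq" (len 15), cursors c3@2 c1@6 c2@13, authorship .3..11.....22..
After op 6 (add_cursor(3)): buffer="zvudovrmjojovtq" (len 15), cursors c3@2 c4@3 c1@6 c2@13, authorship .3..11.....22..
Authorship (.=original, N=cursor N): . 3 . . 1 1 . . . . . 2 2 . .
Index 2: author = original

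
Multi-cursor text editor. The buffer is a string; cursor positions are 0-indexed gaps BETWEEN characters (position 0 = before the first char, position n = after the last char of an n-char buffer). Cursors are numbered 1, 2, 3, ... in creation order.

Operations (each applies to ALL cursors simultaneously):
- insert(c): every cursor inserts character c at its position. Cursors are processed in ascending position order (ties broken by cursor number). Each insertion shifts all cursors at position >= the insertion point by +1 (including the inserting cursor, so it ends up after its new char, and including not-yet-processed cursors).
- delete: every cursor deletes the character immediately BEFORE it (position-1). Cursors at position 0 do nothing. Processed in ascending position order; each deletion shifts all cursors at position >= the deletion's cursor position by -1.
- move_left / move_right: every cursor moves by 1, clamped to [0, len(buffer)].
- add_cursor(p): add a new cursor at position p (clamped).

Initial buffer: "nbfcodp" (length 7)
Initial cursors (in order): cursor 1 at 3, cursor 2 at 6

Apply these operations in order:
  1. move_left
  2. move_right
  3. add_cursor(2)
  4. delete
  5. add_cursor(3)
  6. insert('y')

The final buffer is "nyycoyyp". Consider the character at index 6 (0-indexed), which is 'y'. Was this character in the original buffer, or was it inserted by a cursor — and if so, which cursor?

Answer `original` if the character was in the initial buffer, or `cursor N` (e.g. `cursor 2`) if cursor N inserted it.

Answer: cursor 4

Derivation:
After op 1 (move_left): buffer="nbfcodp" (len 7), cursors c1@2 c2@5, authorship .......
After op 2 (move_right): buffer="nbfcodp" (len 7), cursors c1@3 c2@6, authorship .......
After op 3 (add_cursor(2)): buffer="nbfcodp" (len 7), cursors c3@2 c1@3 c2@6, authorship .......
After op 4 (delete): buffer="ncop" (len 4), cursors c1@1 c3@1 c2@3, authorship ....
After op 5 (add_cursor(3)): buffer="ncop" (len 4), cursors c1@1 c3@1 c2@3 c4@3, authorship ....
After op 6 (insert('y')): buffer="nyycoyyp" (len 8), cursors c1@3 c3@3 c2@7 c4@7, authorship .13..24.
Authorship (.=original, N=cursor N): . 1 3 . . 2 4 .
Index 6: author = 4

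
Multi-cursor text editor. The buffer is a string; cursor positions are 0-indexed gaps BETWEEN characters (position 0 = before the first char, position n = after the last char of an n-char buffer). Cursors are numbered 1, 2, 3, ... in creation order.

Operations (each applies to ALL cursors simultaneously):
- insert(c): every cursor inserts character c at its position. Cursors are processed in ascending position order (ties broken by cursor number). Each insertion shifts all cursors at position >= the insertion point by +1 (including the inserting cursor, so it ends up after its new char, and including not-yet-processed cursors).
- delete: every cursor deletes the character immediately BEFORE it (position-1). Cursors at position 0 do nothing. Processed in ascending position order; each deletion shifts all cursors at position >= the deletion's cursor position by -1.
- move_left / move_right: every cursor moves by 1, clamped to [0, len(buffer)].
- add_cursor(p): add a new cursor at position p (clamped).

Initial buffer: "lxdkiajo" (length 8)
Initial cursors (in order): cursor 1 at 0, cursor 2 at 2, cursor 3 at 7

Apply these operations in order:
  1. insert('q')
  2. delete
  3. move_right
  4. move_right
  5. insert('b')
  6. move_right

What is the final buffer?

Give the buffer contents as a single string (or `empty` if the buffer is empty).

After op 1 (insert('q')): buffer="qlxqdkiajqo" (len 11), cursors c1@1 c2@4 c3@10, authorship 1..2.....3.
After op 2 (delete): buffer="lxdkiajo" (len 8), cursors c1@0 c2@2 c3@7, authorship ........
After op 3 (move_right): buffer="lxdkiajo" (len 8), cursors c1@1 c2@3 c3@8, authorship ........
After op 4 (move_right): buffer="lxdkiajo" (len 8), cursors c1@2 c2@4 c3@8, authorship ........
After op 5 (insert('b')): buffer="lxbdkbiajob" (len 11), cursors c1@3 c2@6 c3@11, authorship ..1..2....3
After op 6 (move_right): buffer="lxbdkbiajob" (len 11), cursors c1@4 c2@7 c3@11, authorship ..1..2....3

Answer: lxbdkbiajob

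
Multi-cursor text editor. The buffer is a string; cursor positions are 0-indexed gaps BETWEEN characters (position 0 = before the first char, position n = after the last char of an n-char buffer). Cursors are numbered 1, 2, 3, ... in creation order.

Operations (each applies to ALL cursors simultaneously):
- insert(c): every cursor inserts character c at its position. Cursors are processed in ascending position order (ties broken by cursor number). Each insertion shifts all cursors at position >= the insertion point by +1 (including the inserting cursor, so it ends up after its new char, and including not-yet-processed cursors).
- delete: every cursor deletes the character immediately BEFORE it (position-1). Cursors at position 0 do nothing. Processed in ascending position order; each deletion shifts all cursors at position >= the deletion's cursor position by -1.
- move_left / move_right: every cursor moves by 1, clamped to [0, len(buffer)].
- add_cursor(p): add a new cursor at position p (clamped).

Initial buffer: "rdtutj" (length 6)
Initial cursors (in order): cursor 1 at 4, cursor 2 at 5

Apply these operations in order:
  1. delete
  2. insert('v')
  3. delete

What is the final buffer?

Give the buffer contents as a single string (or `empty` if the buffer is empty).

After op 1 (delete): buffer="rdtj" (len 4), cursors c1@3 c2@3, authorship ....
After op 2 (insert('v')): buffer="rdtvvj" (len 6), cursors c1@5 c2@5, authorship ...12.
After op 3 (delete): buffer="rdtj" (len 4), cursors c1@3 c2@3, authorship ....

Answer: rdtj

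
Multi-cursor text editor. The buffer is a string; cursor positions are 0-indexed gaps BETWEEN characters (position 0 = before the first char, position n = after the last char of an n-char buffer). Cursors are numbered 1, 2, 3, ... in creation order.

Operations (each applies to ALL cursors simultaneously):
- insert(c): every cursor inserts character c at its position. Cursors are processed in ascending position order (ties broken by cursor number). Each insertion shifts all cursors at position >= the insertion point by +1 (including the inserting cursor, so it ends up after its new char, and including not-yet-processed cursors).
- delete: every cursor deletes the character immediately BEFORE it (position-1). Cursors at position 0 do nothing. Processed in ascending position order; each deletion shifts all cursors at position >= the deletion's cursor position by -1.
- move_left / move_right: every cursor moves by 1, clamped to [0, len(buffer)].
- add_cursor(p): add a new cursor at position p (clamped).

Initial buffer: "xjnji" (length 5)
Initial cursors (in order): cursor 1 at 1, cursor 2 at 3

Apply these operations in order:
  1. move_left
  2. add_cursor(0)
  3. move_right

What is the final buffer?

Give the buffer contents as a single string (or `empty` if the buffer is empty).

Answer: xjnji

Derivation:
After op 1 (move_left): buffer="xjnji" (len 5), cursors c1@0 c2@2, authorship .....
After op 2 (add_cursor(0)): buffer="xjnji" (len 5), cursors c1@0 c3@0 c2@2, authorship .....
After op 3 (move_right): buffer="xjnji" (len 5), cursors c1@1 c3@1 c2@3, authorship .....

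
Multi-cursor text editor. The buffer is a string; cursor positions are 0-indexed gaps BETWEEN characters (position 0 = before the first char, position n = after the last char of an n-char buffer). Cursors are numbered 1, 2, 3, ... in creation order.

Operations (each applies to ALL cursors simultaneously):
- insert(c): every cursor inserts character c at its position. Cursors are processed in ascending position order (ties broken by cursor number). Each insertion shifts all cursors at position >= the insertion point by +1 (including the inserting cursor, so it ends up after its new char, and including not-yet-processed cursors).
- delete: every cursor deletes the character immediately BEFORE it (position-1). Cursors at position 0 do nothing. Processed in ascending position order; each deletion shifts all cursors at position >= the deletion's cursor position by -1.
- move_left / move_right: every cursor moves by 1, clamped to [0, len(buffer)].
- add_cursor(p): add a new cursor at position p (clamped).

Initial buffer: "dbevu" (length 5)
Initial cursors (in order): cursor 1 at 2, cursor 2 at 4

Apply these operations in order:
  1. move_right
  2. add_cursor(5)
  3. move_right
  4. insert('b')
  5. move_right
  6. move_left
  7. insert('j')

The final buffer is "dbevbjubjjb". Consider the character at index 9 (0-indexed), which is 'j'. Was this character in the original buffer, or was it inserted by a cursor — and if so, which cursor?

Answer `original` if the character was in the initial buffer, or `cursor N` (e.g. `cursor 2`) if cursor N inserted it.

After op 1 (move_right): buffer="dbevu" (len 5), cursors c1@3 c2@5, authorship .....
After op 2 (add_cursor(5)): buffer="dbevu" (len 5), cursors c1@3 c2@5 c3@5, authorship .....
After op 3 (move_right): buffer="dbevu" (len 5), cursors c1@4 c2@5 c3@5, authorship .....
After op 4 (insert('b')): buffer="dbevbubb" (len 8), cursors c1@5 c2@8 c3@8, authorship ....1.23
After op 5 (move_right): buffer="dbevbubb" (len 8), cursors c1@6 c2@8 c3@8, authorship ....1.23
After op 6 (move_left): buffer="dbevbubb" (len 8), cursors c1@5 c2@7 c3@7, authorship ....1.23
After op 7 (insert('j')): buffer="dbevbjubjjb" (len 11), cursors c1@6 c2@10 c3@10, authorship ....11.2233
Authorship (.=original, N=cursor N): . . . . 1 1 . 2 2 3 3
Index 9: author = 3

Answer: cursor 3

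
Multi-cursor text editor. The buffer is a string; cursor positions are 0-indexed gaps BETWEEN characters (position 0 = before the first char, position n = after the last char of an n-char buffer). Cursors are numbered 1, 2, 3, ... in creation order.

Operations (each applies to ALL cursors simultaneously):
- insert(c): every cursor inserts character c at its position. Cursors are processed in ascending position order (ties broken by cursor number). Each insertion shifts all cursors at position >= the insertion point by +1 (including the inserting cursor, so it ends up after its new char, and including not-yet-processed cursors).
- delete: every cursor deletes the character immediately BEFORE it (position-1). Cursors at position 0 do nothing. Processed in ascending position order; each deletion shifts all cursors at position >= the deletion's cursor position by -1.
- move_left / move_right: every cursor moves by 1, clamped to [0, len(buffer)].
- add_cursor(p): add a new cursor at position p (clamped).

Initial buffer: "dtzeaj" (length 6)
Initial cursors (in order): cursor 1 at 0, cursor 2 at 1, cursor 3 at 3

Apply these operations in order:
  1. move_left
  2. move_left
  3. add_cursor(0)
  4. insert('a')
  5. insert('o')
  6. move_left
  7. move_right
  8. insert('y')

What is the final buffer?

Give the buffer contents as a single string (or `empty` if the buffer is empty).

After op 1 (move_left): buffer="dtzeaj" (len 6), cursors c1@0 c2@0 c3@2, authorship ......
After op 2 (move_left): buffer="dtzeaj" (len 6), cursors c1@0 c2@0 c3@1, authorship ......
After op 3 (add_cursor(0)): buffer="dtzeaj" (len 6), cursors c1@0 c2@0 c4@0 c3@1, authorship ......
After op 4 (insert('a')): buffer="aaadatzeaj" (len 10), cursors c1@3 c2@3 c4@3 c3@5, authorship 124.3.....
After op 5 (insert('o')): buffer="aaaooodaotzeaj" (len 14), cursors c1@6 c2@6 c4@6 c3@9, authorship 124124.33.....
After op 6 (move_left): buffer="aaaooodaotzeaj" (len 14), cursors c1@5 c2@5 c4@5 c3@8, authorship 124124.33.....
After op 7 (move_right): buffer="aaaooodaotzeaj" (len 14), cursors c1@6 c2@6 c4@6 c3@9, authorship 124124.33.....
After op 8 (insert('y')): buffer="aaaoooyyydaoytzeaj" (len 18), cursors c1@9 c2@9 c4@9 c3@13, authorship 124124124.333.....

Answer: aaaoooyyydaoytzeaj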